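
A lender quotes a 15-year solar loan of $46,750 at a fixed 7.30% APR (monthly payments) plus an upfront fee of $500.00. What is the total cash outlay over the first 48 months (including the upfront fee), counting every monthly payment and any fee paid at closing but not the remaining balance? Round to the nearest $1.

Monthly rate = 7.3%/12 = 0.0060833; payment = 46,750 × 0.0060833 / (1 − (1+0.0060833)^−180) = $428.08.
Total outlay = 48 × $428.08 + $500.00 = $21,047.84.

$21,048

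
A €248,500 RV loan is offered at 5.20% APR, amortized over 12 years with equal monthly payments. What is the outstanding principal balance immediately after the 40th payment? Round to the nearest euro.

€194,185

With monthly rate i = 5.2%/12 = 0.0043333, the balance after k of n payments is P · [(1+i)^n − (1+i)^k] / [(1+i)^n − 1].
(1+0.0043333)^144 = 1.86386426 and (1+0.0043333)^40 = 1.18881720, so the balance is 248,500 × (1.86386426 − 1.18881720) / (1.86386426 − 1) = €194,184.67.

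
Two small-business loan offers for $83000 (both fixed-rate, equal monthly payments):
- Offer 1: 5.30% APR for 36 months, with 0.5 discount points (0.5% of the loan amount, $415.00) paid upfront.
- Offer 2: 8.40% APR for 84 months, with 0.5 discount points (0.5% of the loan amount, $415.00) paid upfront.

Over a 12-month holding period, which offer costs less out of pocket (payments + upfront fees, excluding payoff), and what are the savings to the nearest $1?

Offer 2 by $14,262

Offer 1: at 5.30% the monthly rate is 0.0044167, so the payment is 83,000 × 0.0044167 / (1 − 1.0044167^−36) = $2,498.78.
Offer 2: monthly rate = 8.4%/12 = 0.0070000; payment = 83,000 × 0.0070000 / (1 − (1+0.0070000)^−84) = $1,310.26.
Over 12 months: Offer 1 costs 12 × $2,498.78 + $415.00 = $30,400.36; Offer 2 costs 12 × $1,310.26 + $415.00 = $16,138.12.
Offer 2 is cheaper by $30,400.36 − $16,138.12 = $14,262.24.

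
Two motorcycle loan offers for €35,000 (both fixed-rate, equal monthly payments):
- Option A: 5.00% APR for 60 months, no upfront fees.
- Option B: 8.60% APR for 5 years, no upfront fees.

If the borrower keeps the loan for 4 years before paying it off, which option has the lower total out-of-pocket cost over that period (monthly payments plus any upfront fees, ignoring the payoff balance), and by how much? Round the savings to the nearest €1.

Option A by €2,845

Option A: at 5.00% the monthly rate is 0.0041667, so the payment is 35,000 × 0.0041667 / (1 − 1.0041667^−60) = €660.49.
Option B: at 8.60% the monthly rate is 0.0071667, so the payment is 35,000 × 0.0071667 / (1 − 1.0071667^−60) = €719.77.
Over 48 months: Option A costs 48 × €660.49 = €31,703.52; Option B costs 48 × €719.77 = €34,548.96.
Option A is cheaper by €34,548.96 − €31,703.52 = €2,845.44.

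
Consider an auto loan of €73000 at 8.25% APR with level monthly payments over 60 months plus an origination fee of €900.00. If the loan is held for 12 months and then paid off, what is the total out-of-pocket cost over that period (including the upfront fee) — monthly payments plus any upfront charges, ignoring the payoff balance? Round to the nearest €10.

At 8.25% the monthly rate is 0.0068750, so the payment is 73,000 × 0.0068750 / (1 − 1.0068750^−60) = €1,488.93.
Total outlay = 12 × €1,488.93 + €900.00 = €18,767.16.

€18,770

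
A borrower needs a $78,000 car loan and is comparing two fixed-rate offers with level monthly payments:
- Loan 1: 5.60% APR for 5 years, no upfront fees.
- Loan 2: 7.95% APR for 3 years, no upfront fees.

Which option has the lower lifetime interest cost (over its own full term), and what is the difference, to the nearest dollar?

Loan 1: at 5.60% the monthly rate is 0.0046667, so the payment is 78,000 × 0.0046667 / (1 − 1.0046667^−60) = $1,493.49.
Total interest on Loan 1 = 60 × $1,493.49 − $78,000 = $11,609.40.
Loan 2: at 7.95% the monthly rate is 0.0066250, so the payment is 78,000 × 0.0066250 / (1 − 1.0066250^−36) = $2,442.44.
Total interest on Loan 2 = 36 × $2,442.44 − $78,000 = $9,927.84.
Loan 2 is lower by $1,681.56.

Loan 2 by $1,682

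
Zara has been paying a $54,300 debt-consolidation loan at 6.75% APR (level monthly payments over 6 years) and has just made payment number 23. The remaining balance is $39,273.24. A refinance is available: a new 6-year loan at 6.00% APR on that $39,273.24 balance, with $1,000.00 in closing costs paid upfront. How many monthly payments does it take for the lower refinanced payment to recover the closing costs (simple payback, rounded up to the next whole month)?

4 months

Current payment = 54,300 × 6.75%/12 / (1 − (1+0.0056250)^−72) = $919.26.
Refinanced payment = 39,273.24 × 0.0050000 / (1 − (1+0.0050000)^−72) = $650.87.
Monthly savings = $919.26 − $650.87 = $268.39.
Break-even = $1,000.00 / $268.39 = 3.73 → 4 months.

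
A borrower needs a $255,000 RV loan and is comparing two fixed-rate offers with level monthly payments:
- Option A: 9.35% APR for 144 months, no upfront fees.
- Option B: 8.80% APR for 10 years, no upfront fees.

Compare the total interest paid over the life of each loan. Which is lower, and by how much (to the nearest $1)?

Option A: monthly rate = 9.35%/12 = 0.0077917; payment = 255,000 × 0.0077917 / (1 − (1+0.0077917)^−144) = $2,952.47.
Total interest on Option A = 144 × $2,952.47 − $255,000 = $170,155.68.
Option B: monthly rate = 8.8%/12 = 0.0073333; payment = 255,000 × 0.0073333 / (1 − (1+0.0073333)^−120) = $3,202.70.
Total interest on Option B = 120 × $3,202.70 − $255,000 = $129,324.00.
Option B is lower by $40,831.68.

Option B by $40,832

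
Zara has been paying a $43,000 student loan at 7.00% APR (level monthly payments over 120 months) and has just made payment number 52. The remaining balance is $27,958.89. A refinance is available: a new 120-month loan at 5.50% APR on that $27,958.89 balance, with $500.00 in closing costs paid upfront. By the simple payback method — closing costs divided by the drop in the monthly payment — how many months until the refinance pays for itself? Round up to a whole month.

Current payment = 43,000 × 7%/12 / (1 − (1+0.0058333)^−120) = $499.27.
Refinanced payment = 27,958.89 × 0.0045833 / (1 − (1+0.0045833)^−120) = $303.43.
Monthly savings = $499.27 − $303.43 = $195.84.
Break-even = $500.00 / $195.84 = 2.55 → 3 months.

3 months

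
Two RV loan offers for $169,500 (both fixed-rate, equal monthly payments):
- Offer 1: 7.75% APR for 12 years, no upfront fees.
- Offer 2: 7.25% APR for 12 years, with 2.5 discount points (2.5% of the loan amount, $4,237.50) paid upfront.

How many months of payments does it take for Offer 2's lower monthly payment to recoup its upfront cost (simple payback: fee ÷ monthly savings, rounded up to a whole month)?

93 months

Offer 1: at 7.75% the monthly rate is 0.0064583, so the payment is 169,500 × 0.0064583 / (1 − 1.0064583^−144) = $1,811.60.
Offer 2: at 7.25% the monthly rate is 0.0060417, so the payment is 169,500 × 0.0060417 / (1 − 1.0060417^−144) = $1,765.78.
Monthly savings = $1,811.60 − $1,765.78 = $45.82.
Break-even = $4,237.50 / $45.82 = 92.48 → 93 months.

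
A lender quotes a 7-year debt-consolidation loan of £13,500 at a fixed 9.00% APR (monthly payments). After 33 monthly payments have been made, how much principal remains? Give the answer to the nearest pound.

£9,177

With monthly rate i = 9%/12 = 0.0075000, the balance after k of n payments is P · [(1+i)^n − (1+i)^k] / [(1+i)^n − 1].
(1+0.0075000)^84 = 1.87320196 and (1+0.0075000)^33 = 1.27963706, so the balance is 13,500 × (1.87320196 − 1.27963706) / (1.87320196 − 1) = £9,176.72.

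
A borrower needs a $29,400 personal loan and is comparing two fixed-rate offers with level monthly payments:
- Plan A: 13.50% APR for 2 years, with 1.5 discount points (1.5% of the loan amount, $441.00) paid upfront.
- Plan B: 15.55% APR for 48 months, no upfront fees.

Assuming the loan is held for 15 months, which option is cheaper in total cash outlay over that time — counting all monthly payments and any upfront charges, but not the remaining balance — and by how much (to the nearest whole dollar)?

Plan B by $9,114

Plan A: at 13.50% the monthly rate is 0.0112500, so the payment is 29,400 × 0.0112500 / (1 − 1.0112500^−24) = $1,404.64.
Plan B: at 15.55% the monthly rate is 0.0129583, so the payment is 29,400 × 0.0129583 / (1 − 1.0129583^−48) = $826.44.
Over 15 months: Plan A costs 15 × $1,404.64 + $441.00 = $21,510.60; Plan B costs 15 × $826.44 = $12,396.60.
Plan B is cheaper by $21,510.60 − $12,396.60 = $9,114.00.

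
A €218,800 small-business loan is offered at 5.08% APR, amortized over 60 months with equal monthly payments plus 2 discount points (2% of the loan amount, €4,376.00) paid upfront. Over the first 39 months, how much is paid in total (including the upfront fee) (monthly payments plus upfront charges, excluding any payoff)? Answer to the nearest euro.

At 5.08% the monthly rate is 0.0042333, so the payment is 218,800 × 0.0042333 / (1 − 1.0042333^−60) = €4,137.05.
Total outlay = 39 × €4,137.05 + €4,376.00 = €165,720.95.

€165,721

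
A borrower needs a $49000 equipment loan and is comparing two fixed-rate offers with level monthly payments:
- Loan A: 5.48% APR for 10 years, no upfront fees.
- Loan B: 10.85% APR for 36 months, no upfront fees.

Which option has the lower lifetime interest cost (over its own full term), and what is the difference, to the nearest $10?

Loan B by $6,130

Loan A: at 5.48% the monthly rate is 0.0045667, so the payment is 49,000 × 0.0045667 / (1 − 1.0045667^−120) = $531.29.
Total interest on Loan A = 120 × $531.29 − $49,000 = $14,754.80.
Loan B: monthly rate = 10.85%/12 = 0.0090417; payment = 49,000 × 0.0090417 / (1 − (1+0.0090417)^−36) = $1,600.72.
Total interest on Loan B = 36 × $1,600.72 − $49,000 = $8,625.92.
Loan B is lower by $6,128.88.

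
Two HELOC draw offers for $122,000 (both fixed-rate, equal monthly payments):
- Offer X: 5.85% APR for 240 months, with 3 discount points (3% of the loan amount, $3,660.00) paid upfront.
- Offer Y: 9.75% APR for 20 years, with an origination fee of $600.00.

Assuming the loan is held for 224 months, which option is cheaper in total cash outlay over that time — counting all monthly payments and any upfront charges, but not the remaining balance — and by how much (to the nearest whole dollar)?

Offer X by $62,722

Offer X: monthly rate = 5.85%/12 = 0.0048750; payment = 122,000 × 0.0048750 / (1 − (1+0.0048750)^−240) = $863.52.
Offer Y: at 9.75% the monthly rate is 0.0081250, so the payment is 122,000 × 0.0081250 / (1 − 1.0081250^−240) = $1,157.19.
Over 224 months: Offer X costs 224 × $863.52 + $3,660.00 = $197,088.48; Offer Y costs 224 × $1,157.19 + $600.00 = $259,810.56.
Offer X is cheaper by $259,810.56 − $197,088.48 = $62,722.08.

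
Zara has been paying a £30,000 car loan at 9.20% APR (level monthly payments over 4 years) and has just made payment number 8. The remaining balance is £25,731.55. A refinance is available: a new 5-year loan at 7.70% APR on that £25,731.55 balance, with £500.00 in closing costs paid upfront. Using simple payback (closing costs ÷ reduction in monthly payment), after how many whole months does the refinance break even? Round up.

Current payment = 30,000 × 9.2%/12 / (1 − (1+0.0076667)^−48) = £749.40.
Refinanced payment = 25,731.55 × 0.0064167 / (1 − (1+0.0064167)^−60) = £518.06.
Monthly savings = £749.40 − £518.06 = £231.34.
Break-even = £500.00 / £231.34 = 2.16 → 3 months.

3 months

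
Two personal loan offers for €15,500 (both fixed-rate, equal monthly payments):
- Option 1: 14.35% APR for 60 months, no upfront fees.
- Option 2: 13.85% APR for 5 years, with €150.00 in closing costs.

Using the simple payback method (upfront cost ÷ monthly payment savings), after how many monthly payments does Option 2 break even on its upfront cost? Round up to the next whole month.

38 months

Option 1: at 14.35% the monthly rate is 0.0119583, so the payment is 15,500 × 0.0119583 / (1 − 1.0119583^−60) = €363.48.
Option 2: at 13.85% the monthly rate is 0.0115417, so the payment is 15,500 × 0.0115417 / (1 − 1.0115417^−60) = €359.45.
Monthly savings = €363.48 − €359.45 = €4.03.
Break-even = €150.00 / €4.03 = 37.22 → 38 months.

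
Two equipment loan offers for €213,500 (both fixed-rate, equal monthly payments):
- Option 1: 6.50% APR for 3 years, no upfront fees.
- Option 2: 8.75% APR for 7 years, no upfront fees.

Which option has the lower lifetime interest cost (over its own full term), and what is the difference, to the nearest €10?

Option 1 by €50,700

Option 1: monthly rate = 6.5%/12 = 0.0054167; payment = 213,500 × 0.0054167 / (1 − (1+0.0054167)^−36) = €6,543.56.
Total interest on Option 1 = 36 × €6,543.56 − €213,500 = €22,068.16.
Option 2: at 8.75% the monthly rate is 0.0072917, so the payment is 213,500 × 0.0072917 / (1 − 1.0072917^−84) = €3,407.99.
Total interest on Option 2 = 84 × €3,407.99 − €213,500 = €72,771.16.
Option 1 is lower by €50,703.00.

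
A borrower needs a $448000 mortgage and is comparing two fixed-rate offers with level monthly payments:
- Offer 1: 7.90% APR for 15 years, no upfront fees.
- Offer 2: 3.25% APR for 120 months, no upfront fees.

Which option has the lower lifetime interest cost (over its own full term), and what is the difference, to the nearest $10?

Offer 2 by $240,650

Offer 1: at 7.90% the monthly rate is 0.0065833, so the payment is 448,000 × 0.0065833 / (1 − 1.0065833^−180) = $4,255.50.
Total interest on Offer 1 = 180 × $4,255.50 − $448,000 = $317,990.00.
Offer 2: at 3.25% the monthly rate is 0.0027083, so the payment is 448,000 × 0.0027083 / (1 − 1.0027083^−120) = $4,377.81.
Total interest on Offer 2 = 120 × $4,377.81 − $448,000 = $77,337.20.
Offer 2 is lower by $240,652.80.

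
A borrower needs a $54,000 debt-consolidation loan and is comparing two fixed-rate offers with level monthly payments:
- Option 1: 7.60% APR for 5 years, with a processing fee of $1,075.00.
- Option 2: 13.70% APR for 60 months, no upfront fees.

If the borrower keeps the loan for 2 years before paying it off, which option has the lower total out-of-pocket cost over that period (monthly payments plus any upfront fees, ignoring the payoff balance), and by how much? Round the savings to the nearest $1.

Option 1 by $2,849

Option 1: at 7.60% the monthly rate is 0.0063333, so the payment is 54,000 × 0.0063333 / (1 − 1.0063333^−60) = $1,084.62.
Option 2: monthly rate = 13.7%/12 = 0.0114167; payment = 54,000 × 0.0114167 / (1 − (1+0.0114167)^−60) = $1,248.10.
Over 24 months: Option 1 costs 24 × $1,084.62 + $1,075.00 = $27,105.88; Option 2 costs 24 × $1,248.10 = $29,954.40.
Option 1 is cheaper by $29,954.40 − $27,105.88 = $2,848.52.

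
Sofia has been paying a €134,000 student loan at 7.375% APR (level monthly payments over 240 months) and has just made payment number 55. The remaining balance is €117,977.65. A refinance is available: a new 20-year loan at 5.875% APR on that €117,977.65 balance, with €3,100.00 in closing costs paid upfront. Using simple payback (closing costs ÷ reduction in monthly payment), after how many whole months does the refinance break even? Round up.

Current payment = 134,000 × 7.375%/12 / (1 − (1+0.0061458)^−240) = €1,069.28.
Refinanced payment = 117,977.65 × 0.0048958 / (1 − (1+0.0048958)^−240) = €836.74.
Monthly savings = €1,069.28 − €836.74 = €232.54.
Break-even = €3,100.00 / €232.54 = 13.33 → 14 months.

14 months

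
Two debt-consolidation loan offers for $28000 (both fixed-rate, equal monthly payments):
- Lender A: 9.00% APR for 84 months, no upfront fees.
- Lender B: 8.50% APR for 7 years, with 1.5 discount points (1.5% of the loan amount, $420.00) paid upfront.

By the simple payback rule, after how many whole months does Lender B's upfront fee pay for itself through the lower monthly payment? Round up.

60 months

Lender A: monthly rate = 9%/12 = 0.0075000; payment = 28,000 × 0.0075000 / (1 − (1+0.0075000)^−84) = $450.49.
Lender B: at 8.50% the monthly rate is 0.0070833, so the payment is 28,000 × 0.0070833 / (1 − 1.0070833^−84) = $443.42.
Monthly savings = $450.49 − $443.42 = $7.07.
Break-even = $420.00 / $7.07 = 59.41 → 60 months.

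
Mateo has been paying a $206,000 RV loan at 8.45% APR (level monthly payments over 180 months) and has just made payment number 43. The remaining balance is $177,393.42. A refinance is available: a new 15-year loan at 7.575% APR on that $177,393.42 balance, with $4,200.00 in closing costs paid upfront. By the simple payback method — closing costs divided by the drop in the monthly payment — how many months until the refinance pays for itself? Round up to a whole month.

12 months

Current payment = 206,000 × 8.45%/12 / (1 − (1+0.0070417)^−180) = $2,022.53.
Refinanced payment = 177,393.42 × 0.0063125 / (1 − (1+0.0063125)^−180) = $1,652.03.
Monthly savings = $2,022.53 − $1,652.03 = $370.50.
Break-even = $4,200.00 / $370.50 = 11.34 → 12 months.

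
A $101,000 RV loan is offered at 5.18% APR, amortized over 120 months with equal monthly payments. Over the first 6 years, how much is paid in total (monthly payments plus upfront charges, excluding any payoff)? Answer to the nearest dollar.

$77,772

At 5.18% the monthly rate is 0.0043167, so the payment is 101,000 × 0.0043167 / (1 − 1.0043167^−120) = $1,080.17.
Total outlay = 72 × $1,080.17 = $77,772.24.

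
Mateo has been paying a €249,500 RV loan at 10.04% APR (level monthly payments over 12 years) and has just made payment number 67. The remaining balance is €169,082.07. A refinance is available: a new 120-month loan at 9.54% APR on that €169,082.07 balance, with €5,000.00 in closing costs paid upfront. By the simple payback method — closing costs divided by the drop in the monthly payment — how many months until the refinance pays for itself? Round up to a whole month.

Current payment = 249,500 × 10.04%/12 / (1 − (1+0.0083667)^−144) = €2,987.49.
Refinanced payment = 169,082.07 × 0.0079500 / (1 − (1+0.0079500)^−120) = €2,191.59.
Monthly savings = €2,987.49 − €2,191.59 = €795.90.
Break-even = €5,000.00 / €795.90 = 6.28 → 7 months.

7 months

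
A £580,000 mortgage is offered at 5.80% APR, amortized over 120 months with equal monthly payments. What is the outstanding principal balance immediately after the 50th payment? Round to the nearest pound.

With monthly rate i = 5.8%/12 = 0.0048333, the balance after k of n payments is P · [(1+i)^n − (1+i)^k] / [(1+i)^n − 1].
(1+0.0048333)^120 = 1.78354478 and (1+0.0048333)^50 = 1.27262859, so the balance is 580,000 × (1.78354478 − 1.27262859) / (1.78354478 − 1) = £378,193.31.

£378,193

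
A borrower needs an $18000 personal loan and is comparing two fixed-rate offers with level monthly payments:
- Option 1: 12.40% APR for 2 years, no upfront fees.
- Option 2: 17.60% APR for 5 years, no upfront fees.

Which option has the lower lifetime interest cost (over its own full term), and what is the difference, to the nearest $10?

Option 1: at 12.40% the monthly rate is 0.0103333, so the payment is 18,000 × 0.0103333 / (1 − 1.0103333^−24) = $850.69.
Total interest on Option 1 = 24 × $850.69 − $18,000 = $2,416.56.
Option 2: at 17.60% the monthly rate is 0.0146667, so the payment is 18,000 × 0.0146667 / (1 − 1.0146667^−60) = $453.17.
Total interest on Option 2 = 60 × $453.17 − $18,000 = $9,190.20.
Option 1 is lower by $6,773.64.

Option 1 by $6,770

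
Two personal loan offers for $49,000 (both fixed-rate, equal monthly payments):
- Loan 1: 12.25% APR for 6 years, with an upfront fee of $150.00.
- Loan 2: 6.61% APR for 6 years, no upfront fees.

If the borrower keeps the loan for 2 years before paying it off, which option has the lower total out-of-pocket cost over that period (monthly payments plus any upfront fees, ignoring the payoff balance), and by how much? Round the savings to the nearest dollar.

Loan 2 by $3,464

Loan 1: at 12.25% the monthly rate is 0.0102083, so the payment is 49,000 × 0.0102083 / (1 − 1.0102083^−72) = $964.34.
Loan 2: monthly rate = 6.61%/12 = 0.0055083; payment = 49,000 × 0.0055083 / (1 − (1+0.0055083)^−72) = $826.26.
Over 24 months: Loan 1 costs 24 × $964.34 + $150.00 = $23,294.16; Loan 2 costs 24 × $826.26 = $19,830.24.
Loan 2 is cheaper by $23,294.16 − $19,830.24 = $3,463.92.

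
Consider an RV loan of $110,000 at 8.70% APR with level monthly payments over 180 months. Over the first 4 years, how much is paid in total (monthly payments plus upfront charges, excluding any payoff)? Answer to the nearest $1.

Monthly rate = 8.7%/12 = 0.0072500; payment = 110,000 × 0.0072500 / (1 − (1+0.0072500)^−180) = $1,096.15.
Total outlay = 48 × $1,096.15 = $52,615.20.

$52,615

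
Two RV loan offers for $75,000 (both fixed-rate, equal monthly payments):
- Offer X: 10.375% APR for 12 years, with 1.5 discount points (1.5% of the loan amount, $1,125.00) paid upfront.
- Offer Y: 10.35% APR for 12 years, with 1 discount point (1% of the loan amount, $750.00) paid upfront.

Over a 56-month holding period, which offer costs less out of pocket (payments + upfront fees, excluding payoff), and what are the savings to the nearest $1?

Offer Y by $436

Offer X: monthly rate = 10.375%/12 = 0.0086458; payment = 75,000 × 0.0086458 / (1 − (1+0.0086458)^−144) = $912.63.
Offer Y: monthly rate = 10.35%/12 = 0.0086250; payment = 75,000 × 0.0086250 / (1 − (1+0.0086250)^−144) = $911.54.
Over 56 months: Offer X costs 56 × $912.63 + $1,125.00 = $52,232.28; Offer Y costs 56 × $911.54 + $750.00 = $51,796.24.
Offer Y is cheaper by $52,232.28 − $51,796.24 = $436.04.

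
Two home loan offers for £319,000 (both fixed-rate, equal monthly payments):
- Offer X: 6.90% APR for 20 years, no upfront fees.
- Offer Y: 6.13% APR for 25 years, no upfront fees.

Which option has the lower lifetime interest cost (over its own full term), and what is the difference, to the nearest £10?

Offer X: at 6.90% the monthly rate is 0.0057500, so the payment is 319,000 × 0.0057500 / (1 − 1.0057500^−240) = £2,454.09.
Total interest on Offer X = 240 × £2,454.09 − £319,000 = £269,981.60.
Offer Y: monthly rate = 6.13%/12 = 0.0051083; payment = 319,000 × 0.0051083 / (1 − (1+0.0051083)^−300) = £2,080.75.
Total interest on Offer Y = 300 × £2,080.75 − £319,000 = £305,225.00.
Offer X is lower by £35,243.40.

Offer X by £35,240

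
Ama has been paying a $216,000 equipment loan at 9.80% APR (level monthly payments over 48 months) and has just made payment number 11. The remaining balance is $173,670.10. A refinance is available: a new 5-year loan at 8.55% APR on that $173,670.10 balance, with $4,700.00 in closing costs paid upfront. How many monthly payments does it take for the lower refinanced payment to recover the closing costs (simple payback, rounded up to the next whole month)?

3 months

Current payment = 216,000 × 9.8%/12 / (1 − (1+0.0081667)^−48) = $5,457.59.
Refinanced payment = 173,670.10 × 0.0071250 / (1 − (1+0.0071250)^−60) = $3,567.29.
Monthly savings = $5,457.59 − $3,567.29 = $1,890.30.
Break-even = $4,700.00 / $1,890.30 = 2.49 → 3 months.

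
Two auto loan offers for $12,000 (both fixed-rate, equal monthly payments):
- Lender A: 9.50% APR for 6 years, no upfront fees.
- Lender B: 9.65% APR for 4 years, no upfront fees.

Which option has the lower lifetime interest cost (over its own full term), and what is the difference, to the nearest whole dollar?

Lender A: at 9.50% the monthly rate is 0.0079167, so the payment is 12,000 × 0.0079167 / (1 − 1.0079167^−72) = $219.30.
Total interest on Lender A = 72 × $219.30 − $12,000 = $3,789.60.
Lender B: monthly rate = 9.65%/12 = 0.0080417; payment = 12,000 × 0.0080417 / (1 − (1+0.0080417)^−48) = $302.34.
Total interest on Lender B = 48 × $302.34 − $12,000 = $2,512.32.
Lender B is lower by $1,277.28.

Lender B by $1,277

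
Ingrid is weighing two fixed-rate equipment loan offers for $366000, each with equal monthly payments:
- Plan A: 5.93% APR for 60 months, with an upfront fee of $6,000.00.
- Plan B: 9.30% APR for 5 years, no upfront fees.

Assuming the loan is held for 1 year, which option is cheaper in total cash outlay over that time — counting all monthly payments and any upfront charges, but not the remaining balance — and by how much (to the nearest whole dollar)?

Plan A: at 5.93% the monthly rate is 0.0049417, so the payment is 366,000 × 0.0049417 / (1 − 1.0049417^−60) = $7,063.90.
Plan B: at 9.30% the monthly rate is 0.0077500, so the payment is 366,000 × 0.0077500 / (1 − 1.0077500^−60) = $7,650.96.
Over 12 months: Plan A costs 12 × $7,063.90 + $6,000.00 = $90,766.80; Plan B costs 12 × $7,650.96 = $91,811.52.
Plan A is cheaper by $91,811.52 − $90,766.80 = $1,044.72.

Plan A by $1,045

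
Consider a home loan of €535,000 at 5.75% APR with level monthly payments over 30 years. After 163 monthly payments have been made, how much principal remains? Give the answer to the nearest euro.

€397,483

With monthly rate i = 5.75%/12 = 0.0047917, the balance after k of n payments is P · [(1+i)^n − (1+i)^k] / [(1+i)^n − 1].
(1+0.0047917)^360 = 5.58944693 and (1+0.0047917)^163 = 2.17967629, so the balance is 535,000 × (5.58944693 − 2.17967629) / (5.58944693 − 1) = €397,483.03.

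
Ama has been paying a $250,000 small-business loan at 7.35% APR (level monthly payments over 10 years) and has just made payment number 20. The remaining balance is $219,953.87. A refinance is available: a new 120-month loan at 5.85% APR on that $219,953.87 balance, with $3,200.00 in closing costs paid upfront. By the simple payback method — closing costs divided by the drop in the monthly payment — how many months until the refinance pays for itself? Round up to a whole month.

7 months

Current payment = 250,000 × 7.35%/12 / (1 − (1+0.0061250)^−120) = $2,948.01.
Refinanced payment = 219,953.87 × 0.0048750 / (1 − (1+0.0048750)^−120) = $2,425.40.
Monthly savings = $2,948.01 − $2,425.40 = $522.61.
Break-even = $3,200.00 / $522.61 = 6.12 → 7 months.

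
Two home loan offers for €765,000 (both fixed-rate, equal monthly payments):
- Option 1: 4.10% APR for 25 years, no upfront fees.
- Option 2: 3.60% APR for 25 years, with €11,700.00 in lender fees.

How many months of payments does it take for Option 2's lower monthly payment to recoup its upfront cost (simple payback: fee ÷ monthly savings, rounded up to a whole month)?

Option 1: at 4.10% the monthly rate is 0.0034167, so the payment is 765,000 × 0.0034167 / (1 − 1.0034167^−300) = €4,080.31.
Option 2: monthly rate = 3.6%/12 = 0.0030000; payment = 765,000 × 0.0030000 / (1 − (1+0.0030000)^−300) = €3,870.92.
Monthly savings = €4,080.31 − €3,870.92 = €209.39.
Break-even = €11,700.00 / €209.39 = 55.88 → 56 months.

56 months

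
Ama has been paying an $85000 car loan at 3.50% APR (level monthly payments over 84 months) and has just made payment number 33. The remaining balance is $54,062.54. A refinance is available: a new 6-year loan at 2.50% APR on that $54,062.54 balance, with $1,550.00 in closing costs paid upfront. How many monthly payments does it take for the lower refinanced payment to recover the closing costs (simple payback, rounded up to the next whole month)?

5 months

Current payment = 85,000 × 3.5%/12 / (1 − (1+0.0029167)^−84) = $1,142.39.
Refinanced payment = 54,062.54 × 0.0020833 / (1 − (1+0.0020833)^−72) = $809.37.
Monthly savings = $1,142.39 − $809.37 = $333.02.
Break-even = $1,550.00 / $333.02 = 4.65 → 5 months.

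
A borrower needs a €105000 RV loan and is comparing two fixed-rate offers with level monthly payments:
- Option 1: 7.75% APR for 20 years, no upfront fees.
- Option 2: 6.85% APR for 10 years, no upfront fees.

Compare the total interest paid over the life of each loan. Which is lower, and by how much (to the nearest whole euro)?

Option 1: at 7.75% the monthly rate is 0.0064583, so the payment is 105,000 × 0.0064583 / (1 − 1.0064583^−240) = €862.00.
Total interest on Option 1 = 240 × €862.00 − €105,000 = €101,880.00.
Option 2: monthly rate = 6.85%/12 = 0.0057083; payment = 105,000 × 0.0057083 / (1 − (1+0.0057083)^−120) = €1,211.04.
Total interest on Option 2 = 120 × €1,211.04 − €105,000 = €40,324.80.
Option 2 is lower by €61,555.20.

Option 2 by €61,555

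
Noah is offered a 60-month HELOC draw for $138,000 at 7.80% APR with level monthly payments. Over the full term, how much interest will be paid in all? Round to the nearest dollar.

$29,097

At 7.80% the monthly rate is 0.0065000, so the payment is 138,000 × 0.0065000 / (1 − 1.0065000^−60) = $2,784.95.
Total paid = 60 × $2,784.95 = $167,097.00; interest = $167,097.00 − $138,000 = $29,097.00.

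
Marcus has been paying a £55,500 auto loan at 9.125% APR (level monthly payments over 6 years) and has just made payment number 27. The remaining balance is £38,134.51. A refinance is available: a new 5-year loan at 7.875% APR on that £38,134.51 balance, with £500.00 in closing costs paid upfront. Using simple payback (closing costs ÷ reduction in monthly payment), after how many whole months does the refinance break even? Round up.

Current payment = 55,500 × 9.125%/12 / (1 − (1+0.0076042)^−72) = £1,003.86.
Refinanced payment = 38,134.51 × 0.0065625 / (1 − (1+0.0065625)^−60) = £770.95.
Monthly savings = £1,003.86 − £770.95 = £232.91.
Break-even = £500.00 / £232.91 = 2.15 → 3 months.

3 months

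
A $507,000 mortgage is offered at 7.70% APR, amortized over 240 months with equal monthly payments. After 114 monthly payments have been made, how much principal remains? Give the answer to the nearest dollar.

$357,568

With monthly rate i = 7.7%/12 = 0.0064167, the balance after k of n payments is P · [(1+i)^n − (1+i)^k] / [(1+i)^n − 1].
(1+0.0064167)^240 = 4.64169779 and (1+0.0064167)^114 = 2.07334469, so the balance is 507,000 × (4.64169779 − 2.07334469) / (4.64169779 − 1) = $357,568.12.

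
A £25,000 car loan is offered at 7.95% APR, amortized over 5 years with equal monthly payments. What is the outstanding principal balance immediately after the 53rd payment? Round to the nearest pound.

£3,452

With monthly rate i = 7.95%/12 = 0.0066250, the balance after k of n payments is P · [(1+i)^n − (1+i)^k] / [(1+i)^n − 1].
(1+0.0066250)^60 = 1.48615027 and (1+0.0066250)^53 = 1.41902073, so the balance is 25,000 × (1.48615027 − 1.41902073) / (1.48615027 − 1) = £3,452.10.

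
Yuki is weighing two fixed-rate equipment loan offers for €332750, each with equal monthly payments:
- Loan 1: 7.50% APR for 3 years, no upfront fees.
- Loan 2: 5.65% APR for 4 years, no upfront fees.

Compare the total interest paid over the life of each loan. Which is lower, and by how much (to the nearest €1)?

Loan 2 by €76

Loan 1: at 7.50% the monthly rate is 0.0062500, so the payment is 332,750 × 0.0062500 / (1 − 1.0062500^−36) = €10,350.59.
Total interest on Loan 1 = 36 × €10,350.59 − €332,750 = €39,871.24.
Loan 2: monthly rate = 5.65%/12 = 0.0047083; payment = 332,750 × 0.0047083 / (1 − (1+0.0047083)^−48) = €7,761.36.
Total interest on Loan 2 = 48 × €7,761.36 − €332,750 = €39,795.28.
Loan 2 is lower by €75.96.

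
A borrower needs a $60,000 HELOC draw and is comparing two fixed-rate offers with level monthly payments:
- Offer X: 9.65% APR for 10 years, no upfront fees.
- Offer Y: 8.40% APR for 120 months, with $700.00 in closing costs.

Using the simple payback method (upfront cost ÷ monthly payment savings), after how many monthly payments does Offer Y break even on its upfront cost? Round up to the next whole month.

18 months

Offer X: at 9.65% the monthly rate is 0.0080417, so the payment is 60,000 × 0.0080417 / (1 − 1.0080417^−120) = $781.32.
Offer Y: monthly rate = 8.4%/12 = 0.0070000; payment = 60,000 × 0.0070000 / (1 − (1+0.0070000)^−120) = $740.71.
Monthly savings = $781.32 − $740.71 = $40.61.
Break-even = $700.00 / $40.61 = 17.24 → 18 months.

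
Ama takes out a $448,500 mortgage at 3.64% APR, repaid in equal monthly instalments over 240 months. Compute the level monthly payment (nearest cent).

Monthly rate = 3.64%/12 = 0.0030333; payment = 448,500 × 0.0030333 / (1 − (1+0.0030333)^−240) = $2,633.50.

$2,633.50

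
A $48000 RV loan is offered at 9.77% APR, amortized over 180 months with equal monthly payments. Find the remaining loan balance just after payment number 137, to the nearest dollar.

With monthly rate i = 9.77%/12 = 0.0081417, the balance after k of n payments is P · [(1+i)^n − (1+i)^k] / [(1+i)^n − 1].
(1+0.0081417)^180 = 4.30409278 and (1+0.0081417)^137 = 3.03706682, so the balance is 48,000 × (4.30409278 − 3.03706682) / (4.30409278 − 1) = $18,406.64.

$18,407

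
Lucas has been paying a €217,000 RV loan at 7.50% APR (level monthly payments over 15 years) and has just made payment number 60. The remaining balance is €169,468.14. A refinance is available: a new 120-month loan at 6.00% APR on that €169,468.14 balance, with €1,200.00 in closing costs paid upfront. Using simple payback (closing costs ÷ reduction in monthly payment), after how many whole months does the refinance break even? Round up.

10 months

Current payment = 217,000 × 7.5%/12 / (1 − (1+0.0062500)^−180) = €2,011.62.
Refinanced payment = 169,468.14 × 0.0050000 / (1 − (1+0.0050000)^−120) = €1,881.44.
Monthly savings = €2,011.62 − €1,881.44 = €130.18.
Break-even = €1,200.00 / €130.18 = 9.22 → 10 months.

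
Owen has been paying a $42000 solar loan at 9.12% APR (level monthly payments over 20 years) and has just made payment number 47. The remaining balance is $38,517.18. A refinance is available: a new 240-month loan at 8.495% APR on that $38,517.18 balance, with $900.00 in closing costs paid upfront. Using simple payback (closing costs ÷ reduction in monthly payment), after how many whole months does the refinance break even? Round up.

20 months

Current payment = 42,000 × 9.12%/12 / (1 − (1+0.0076000)^−240) = $381.13.
Refinanced payment = 38,517.18 × 0.0070792 / (1 − (1+0.0070792)^−240) = $334.14.
Monthly savings = $381.13 − $334.14 = $46.99.
Break-even = $900.00 / $46.99 = 19.15 → 20 months.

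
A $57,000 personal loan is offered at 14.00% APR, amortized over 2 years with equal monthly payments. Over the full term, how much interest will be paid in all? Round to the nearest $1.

$8,682

Monthly rate = 14%/12 = 0.0116667; payment = 57,000 × 0.0116667 / (1 − (1+0.0116667)^−24) = $2,736.73.
Total paid = 24 × $2,736.73 = $65,681.52; interest = $65,681.52 − $57,000 = $8,681.52.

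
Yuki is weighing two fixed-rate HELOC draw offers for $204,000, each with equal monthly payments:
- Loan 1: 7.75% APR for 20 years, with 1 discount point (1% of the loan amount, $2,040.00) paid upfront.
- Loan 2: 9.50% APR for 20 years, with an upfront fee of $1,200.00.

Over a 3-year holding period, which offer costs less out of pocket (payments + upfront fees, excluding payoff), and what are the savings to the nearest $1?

Loan 1 by $7,325

Loan 1: at 7.75% the monthly rate is 0.0064583, so the payment is 204,000 × 0.0064583 / (1 − 1.0064583^−240) = $1,674.74.
Loan 2: monthly rate = 9.5%/12 = 0.0079167; payment = 204,000 × 0.0079167 / (1 − (1+0.0079167)^−240) = $1,901.55.
Over 36 months: Loan 1 costs 36 × $1,674.74 + $2,040.00 = $62,330.64; Loan 2 costs 36 × $1,901.55 + $1,200.00 = $69,655.80.
Loan 1 is cheaper by $69,655.80 − $62,330.64 = $7,325.16.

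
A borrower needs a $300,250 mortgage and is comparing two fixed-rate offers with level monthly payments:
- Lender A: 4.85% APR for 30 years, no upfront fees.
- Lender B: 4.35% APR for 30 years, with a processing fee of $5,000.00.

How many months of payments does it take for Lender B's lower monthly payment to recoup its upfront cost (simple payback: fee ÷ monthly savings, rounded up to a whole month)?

Lender A: at 4.85% the monthly rate is 0.0040417, so the payment is 300,250 × 0.0040417 / (1 − 1.0040417^−360) = $1,584.39.
Lender B: at 4.35% the monthly rate is 0.0036250, so the payment is 300,250 × 0.0036250 / (1 − 1.0036250^−360) = $1,494.68.
Monthly savings = $1,584.39 − $1,494.68 = $89.71.
Break-even = $5,000.00 / $89.71 = 55.74 → 56 months.

56 months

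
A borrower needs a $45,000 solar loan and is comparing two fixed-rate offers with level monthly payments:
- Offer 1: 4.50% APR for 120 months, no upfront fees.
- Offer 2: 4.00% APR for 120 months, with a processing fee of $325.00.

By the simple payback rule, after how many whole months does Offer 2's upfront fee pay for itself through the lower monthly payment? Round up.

Offer 1: at 4.50% the monthly rate is 0.0037500, so the payment is 45,000 × 0.0037500 / (1 − 1.0037500^−120) = $466.37.
Offer 2: monthly rate = 4%/12 = 0.0033333; payment = 45,000 × 0.0033333 / (1 − (1+0.0033333)^−120) = $455.60.
Monthly savings = $466.37 − $455.60 = $10.77.
Break-even = $325.00 / $10.77 = 30.18 → 31 months.

31 months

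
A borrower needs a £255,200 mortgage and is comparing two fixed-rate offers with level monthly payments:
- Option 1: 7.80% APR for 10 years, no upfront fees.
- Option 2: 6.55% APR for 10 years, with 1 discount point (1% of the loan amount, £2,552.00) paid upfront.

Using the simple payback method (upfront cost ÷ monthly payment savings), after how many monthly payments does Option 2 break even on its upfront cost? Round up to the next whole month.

Option 1: monthly rate = 7.8%/12 = 0.0065000; payment = 255,200 × 0.0065000 / (1 − (1+0.0065000)^−120) = £3,069.38.
Option 2: at 6.55% the monthly rate is 0.0054583, so the payment is 255,200 × 0.0054583 / (1 − 1.0054583^−120) = £2,904.24.
Monthly savings = £3,069.38 − £2,904.24 = £165.14.
Break-even = £2,552.00 / £165.14 = 15.45 → 16 months.

16 months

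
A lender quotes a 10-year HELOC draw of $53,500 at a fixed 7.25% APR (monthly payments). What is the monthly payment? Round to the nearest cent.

$628.10

Monthly rate = 7.25%/12 = 0.0060417; payment = 53,500 × 0.0060417 / (1 − (1+0.0060417)^−120) = $628.10.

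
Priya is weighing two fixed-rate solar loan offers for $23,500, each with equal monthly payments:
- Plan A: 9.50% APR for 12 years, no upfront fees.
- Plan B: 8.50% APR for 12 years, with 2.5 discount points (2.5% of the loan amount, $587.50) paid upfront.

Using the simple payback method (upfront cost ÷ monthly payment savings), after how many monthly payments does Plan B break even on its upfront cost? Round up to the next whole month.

45 months

Plan A: monthly rate = 9.5%/12 = 0.0079167; payment = 23,500 × 0.0079167 / (1 − (1+0.0079167)^−144) = $274.10.
Plan B: at 8.50% the monthly rate is 0.0070833, so the payment is 23,500 × 0.0070833 / (1 − 1.0070833^−144) = $260.86.
Monthly savings = $274.10 − $260.86 = $13.24.
Break-even = $587.50 / $13.24 = 44.37 → 45 months.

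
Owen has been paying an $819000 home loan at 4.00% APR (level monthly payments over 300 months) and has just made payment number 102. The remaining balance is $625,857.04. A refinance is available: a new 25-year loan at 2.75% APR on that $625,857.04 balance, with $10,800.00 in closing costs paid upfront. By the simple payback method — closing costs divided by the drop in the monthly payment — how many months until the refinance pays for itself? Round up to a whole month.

8 months

Current payment = 819,000 × 4%/12 / (1 − (1+0.0033333)^−300) = $4,322.98.
Refinanced payment = 625,857.04 × 0.0022917 / (1 − (1+0.0022917)^−300) = $2,887.15.
Monthly savings = $4,322.98 − $2,887.15 = $1,435.83.
Break-even = $10,800.00 / $1,435.83 = 7.52 → 8 months.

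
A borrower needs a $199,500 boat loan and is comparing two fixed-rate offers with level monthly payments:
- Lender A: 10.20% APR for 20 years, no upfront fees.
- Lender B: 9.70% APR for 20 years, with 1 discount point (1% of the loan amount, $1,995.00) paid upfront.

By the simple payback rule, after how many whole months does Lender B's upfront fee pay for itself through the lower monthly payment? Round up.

Lender A: monthly rate = 10.2%/12 = 0.0085000; payment = 199,500 × 0.0085000 / (1 − (1+0.0085000)^−240) = $1,951.73.
Lender B: at 9.70% the monthly rate is 0.0080833, so the payment is 199,500 × 0.0080833 / (1 − 1.0080833^−240) = $1,885.73.
Monthly savings = $1,951.73 − $1,885.73 = $66.00.
Break-even = $1,995.00 / $66.00 = 30.23 → 31 months.

31 months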